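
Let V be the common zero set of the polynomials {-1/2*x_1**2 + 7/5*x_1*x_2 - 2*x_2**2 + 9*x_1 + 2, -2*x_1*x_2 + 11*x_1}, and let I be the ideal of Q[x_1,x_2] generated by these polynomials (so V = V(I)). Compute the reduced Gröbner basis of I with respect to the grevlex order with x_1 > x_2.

f_1 = -1/2*x_1**2 + 7/5*x_1*x_2 - 2*x_2**2 + 9*x_1 + 2, LT = x_1**2.
f_2 = -2*x_1*x_2 + 11*x_1, LT = x_1*x_2.

S(f_1,f_2): lcm = x_1**2*x_2. S = -14/5*x_1*x_2**2 + 4*x_2**3 + 11/2*x_1**2 - 18*x_1*x_2 - 4*x_2.
  leading term x_1*x_2**2: subtract (7/5*x_2)·f_2 from -14/5*x_1*x_2**2 + 4*x_2**3 + 11/2*x_1**2 - 18*x_1*x_2 - 4*x_2 → 4*x_2**3 + 11/2*x_1**2 - 167/5*x_1*x_2 - 4*x_2
  leading term x_2**3: no divisor's leading term divides it; move 4*x_2**3 to the remainder.
  leading term x_1**2: subtract (-11)·f_1 from 11/2*x_1**2 - 167/5*x_1*x_2 - 4*x_2 → -18*x_1*x_2 - 22*x_2**2 + 99*x_1 - 4*x_2 + 22
  leading term x_1*x_2: subtract (9)·f_2 from -18*x_1*x_2 - 22*x_2**2 + 99*x_1 - 4*x_2 + 22 → -22*x_2**2 - 4*x_2 + 22
  leading term x_2**2: no divisor's leading term divides it; move -22*x_2**2 to the remainder.
  leading term x_2: no divisor's leading term divides it; move -4*x_2 to the remainder.
  leading term 1: no divisor's leading term divides it; move 22 to the remainder.
  remainder 4*x_2**3 - 22*x_2**2 - 4*x_2 + 22 ≠ 0; add g_3 = 4*x_2**3 - 22*x_2**2 - 4*x_2 + 22 to the basis.

The other S-polynomials (S(f_1,g_3), S(f_2,g_3)) all reduce to 0 modulo the current basis, so we have a Gröbner basis.

G = {x_2**3 - 11/2*x_2**2 - x_2 + 11/2, x_1**2 + 4*x_2**2 - 167/5*x_1 - 4, x_1*x_2 - 11/2*x_1}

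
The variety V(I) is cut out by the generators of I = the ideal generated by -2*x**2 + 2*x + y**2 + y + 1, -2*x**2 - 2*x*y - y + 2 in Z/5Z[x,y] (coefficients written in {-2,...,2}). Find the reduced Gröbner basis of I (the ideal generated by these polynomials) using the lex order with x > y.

G = {x + y**3 - y**2 - y, y**4 - 2*y - 2}

Buchberger's algorithm terminates because the ascending chain of leading-term ideals stabilizes.

f_1 = -2*x**2 + 2*x + y**2 + y + 1, LT = x**2.
f_2 = -2*x**2 - 2*x*y - y + 2, LT = x**2.

S(f_1,f_2): lcm = x**2. S = -x*y - x + 2*y**2 - y - 2.
  leading term x*y: no divisor's leading term divides it; move -x*y to the remainder.
  leading term x: no divisor's leading term divides it; move -x to the remainder.
  leading term y**2: no divisor's leading term divides it; move 2*y**2 to the remainder.
  leading term y: no divisor's leading term divides it; move -y to the remainder.
  leading term 1: no divisor's leading term divides it; move -2 to the remainder.
  remainder -x*y - x + 2*y**2 - y - 2 ≠ 0; add g_3 = -x*y - x + 2*y**2 - y - 2 to the basis.

S(f_1,g_3): lcm = x**2*y. S = -x**2 + 2*x*y**2 - 2*x*y - 2*x + 2*y**3 + 2*y**2 + 2*y.
  leading term x**2: subtract (-2)·f_1 from -x**2 + 2*x*y**2 - 2*x*y - 2*x + 2*y**3 + 2*y**2 + 2*y → 2*x*y**2 - 2*x*y + 2*x + 2*y**3 - y**2 - y + 2
  leading term x*y**2: subtract (-2*y)·g_3 from 2*x*y**2 - 2*x*y + 2*x + 2*y**3 - y**2 - y + 2 → x*y + 2*x + y**3 + 2*y**2 + 2
  leading term x*y: subtract (-1)·g_3 from x*y + 2*x + y**3 + 2*y**2 + 2 → x + y**3 - y**2 - y
  leading term x: no divisor's leading term divides it; move x to the remainder.
  leading term y**3: no divisor's leading term divides it; move y**3 to the remainder.
  leading term y**2: no divisor's leading term divides it; move -y**2 to the remainder.
  leading term y: no divisor's leading term divides it; move -y to the remainder.
  remainder x + y**3 - y**2 - y ≠ 0; add g_4 = x + y**3 - y**2 - y to the basis.

S(f_2,g_3): lcm = x**2*y. S = -x**2 - 2*x*y**2 - x*y - 2*x - 2*y**2 - y.
  leading term x**2: subtract (-2)·f_1 from -x**2 - 2*x*y**2 - x*y - 2*x - 2*y**2 - y → -2*x*y**2 - x*y + 2*x + y + 2
  leading term x*y**2: subtract (2*y)·g_3 from -2*x*y**2 - x*y + 2*x + y + 2 → x*y + 2*x + y**3 + 2*y**2 + 2
  leading term x*y: subtract (-1)·g_3 from x*y + 2*x + y**3 + 2*y**2 + 2 → x + y**3 - y**2 - y
  leading term x: subtract (1)·g_4 from x + y**3 - y**2 - y → 0
  remainder 0.

S(f_1,g_4): lcm = x**2. S = -x*y**3 + x*y**2 + x*y - x + 2*y**2 + 2*y + 2.
  leading term x*y**3: subtract (y**2)·g_3 from -x*y**3 + x*y**2 + x*y - x + 2*y**2 + 2*y + 2 → 2*x*y**2 + x*y - x - 2*y**4 + y**3 - y**2 + 2*y + 2
  leading term x*y**2: subtract (-2*y)·g_3 from 2*x*y**2 + x*y - x - 2*y**4 + y**3 - y**2 + 2*y + 2 → -x*y - x - 2*y**4 + 2*y**2 - 2*y + 2
  leading term x*y: subtract (1)·g_3 from -x*y - x - 2*y**4 + 2*y**2 - 2*y + 2 → -2*y**4 - y - 1
  leading term y**4: no divisor's leading term divides it; move -2*y**4 to the remainder.
  leading term y: no divisor's leading term divides it; move -y to the remainder.
  leading term 1: no divisor's leading term divides it; move -1 to the remainder.
  remainder -2*y**4 - y - 1 ≠ 0; add g_5 = -2*y**4 - y - 1 to the basis.

S(f_2,g_4): lcm = x**2. S = -x*y**3 + x*y**2 + 2*x*y - 2*y - 1.
  leading term x*y**3: subtract (y**2)·g_3 from -x*y**3 + x*y**2 + 2*x*y - 2*y - 1 → 2*x*y**2 + 2*x*y - 2*y**4 + y**3 + 2*y**2 - 2*y - 1
  leading term x*y**2: subtract (-2*y)·g_3 from 2*x*y**2 + 2*x*y - 2*y**4 + y**3 + 2*y**2 - 2*y - 1 → -2*y**4 - y - 1
  leading term y**4: subtract (1)·g_5 from -2*y**4 - y - 1 → 0
  remainder 0.

S(g_3,g_4): lcm = x*y. S = x - y**4 + y**3 - y**2 + y + 2.
  leading term x: subtract (1)·g_4 from x - y**4 + y**3 - y**2 + y + 2 → -y**4 + 2*y + 2
  leading term y**4: subtract (-2)·g_5 from -y**4 + 2*y + 2 → 0
  remainder 0.

S(f_1,g_5): leading monomials are coprime, so the S-polynomial reduces to 0 (Buchberger's first criterion).
S(f_2,g_5): leading monomials are coprime, so the S-polynomial reduces to 0 (Buchberger's first criterion).
S(g_3,g_5): lcm = x*y**4. S = x*y**3 + 2*x*y + 2*x - 2*y**5 + y**4 + 2*y**3.
  leading term x*y**3: subtract (-y**2)·g_3 from x*y**3 + 2*x*y + 2*x - 2*y**5 + y**4 + 2*y**3 → -x*y**2 + 2*x*y + 2*x - 2*y**5 - 2*y**4 + y**3 - 2*y**2
  leading term x*y**2: subtract (y)·g_3 from -x*y**2 + 2*x*y + 2*x - 2*y**5 - 2*y**4 + y**3 - 2*y**2 → -2*x*y + 2*x - 2*y**5 - 2*y**4 - y**3 - y**2 + 2*y
  leading term x*y: subtract (2)·g_3 from -2*x*y + 2*x - 2*y**5 - 2*y**4 - y**3 - y**2 + 2*y → -x - 2*y**5 - 2*y**4 - y**3 - y - 1
  leading term x: subtract (-1)·g_4 from -x - 2*y**5 - 2*y**4 - y**3 - y - 1 → -2*y**5 - 2*y**4 - y**2 - 2*y - 1
  leading term y**5: subtract (y)·g_5 from -2*y**5 - 2*y**4 - y**2 - 2*y - 1 → -2*y**4 - y - 1
  leading term y**4: subtract (1)·g_5 from -2*y**4 - y - 1 → 0
  remainder 0.

S(g_4,g_5): leading monomials are coprime, so the S-polynomial reduces to 0 (Buchberger's first criterion).
Every S-polynomial of the final basis reduces to 0, so we have a Gröbner basis.
Inter-reduce: drop elements whose leading term is divisible by another's, tail-reduce, and make monic.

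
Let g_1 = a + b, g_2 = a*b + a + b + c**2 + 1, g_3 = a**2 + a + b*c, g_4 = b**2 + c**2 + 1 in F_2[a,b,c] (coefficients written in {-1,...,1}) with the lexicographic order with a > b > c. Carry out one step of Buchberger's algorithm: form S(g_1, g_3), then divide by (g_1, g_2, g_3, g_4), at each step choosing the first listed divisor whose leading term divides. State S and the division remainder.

lcm(LM(g_1), LM(g_3)) = a**2.
S = (lcm/LT(g_1))·g_1 − (lcm/LT(g_3))·g_3 = a*b + a + b*c.
Reduce S modulo (g_1, g_2, g_3, g_4) in that order:
  leading term a*b: subtract (b)·g_1 from a*b + a + b*c → a + b**2 + b*c
  leading term a: subtract (1)·g_1 from a + b**2 + b*c → b**2 + b*c + b
  leading term b**2: subtract (1)·g_4 from b**2 + b*c + b → b*c + b + c**2 + 1
  leading term b*c: no divisor's leading term divides it; move b*c to the remainder.
  leading term b: no divisor's leading term divides it; move b to the remainder.
  leading term c**2: no divisor's leading term divides it; move c**2 to the remainder.
  leading term 1: no divisor's leading term divides it; move 1 to the remainder.
The remainder b*c + b + c**2 + 1 is nonzero, so it would be added as the next basis element.

S(g_1, g_3) = a*b + a + b*c; remainder on division = b*c + b + c**2 + 1.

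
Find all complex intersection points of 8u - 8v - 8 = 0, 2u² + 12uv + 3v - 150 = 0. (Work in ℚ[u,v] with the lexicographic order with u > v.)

Compute a lex Gröbner basis by Buchberger's algorithm.
f_1 = 8u - 8v - 8, LT = u.
f_2 = 2u² + 12uv + 3v - 150, LT = u².

S(f_1,f_2): lcm = u². S = -7uv - u - 3/2v + 75.
  reduce S modulo (f_1, f_2):
  remainder -7v² - 19/2v + 74 ≠ 0; add h_3 = -7v² - 19/2v + 74 to the basis.

The other S-polynomials (S(f_1,h_3), S(f_2,h_3)) all reduce to 0 modulo the current basis, so we have a Gröbner basis.
Inter-reduce: drop elements whose leading term is divisible by another's, tail-reduce, and make monic.
Reduced Gröbner basis: {u - v - 1, v² + 19/14v - 74/7}.

A lex Gröbner basis eliminates variables successively. Here v² + 19/14v - 74/7 depends only on v, with roots {-4, 37/14}; lifting each root through the earlier basis elements recovers the full solutions.
  v = -4: the earlier basis element becomes u + 3 = 0, giving u = -3 — point (-3, -4).
  v = 37/14: the earlier basis element becomes u - 51/14 = 0, giving u = 51/14 — point (51/14, 37/14).

{(-3, -4), (51/14, 37/14)}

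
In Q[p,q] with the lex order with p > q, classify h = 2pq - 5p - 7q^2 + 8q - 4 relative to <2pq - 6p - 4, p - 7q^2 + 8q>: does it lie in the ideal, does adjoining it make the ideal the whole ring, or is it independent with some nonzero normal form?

2pq - 5p - 7q^2 + 8q - 4 lies in I (it reduces to 0).

First compute the reduced Gröbner basis of I by Buchberger's algorithm.
f_1 = 2pq - 6p - 4, LT = pq.
f_2 = p - 7q^2 + 8q, LT = p.

S(f_1,f_2): lcm = pq. S = -3p + 7q^3 - 8q^2 - 2.
  leading term p: subtract (-3)·f_2 from -3p + 7q^3 - 8q^2 - 2 → 7q^3 - 29q^2 + 24q - 2
  leading term q^3: no divisor's leading term divides it; move 7q^3 to the remainder.
  leading term q^2: no divisor's leading term divides it; move -29q^2 to the remainder.
  leading term q: no divisor's leading term divides it; move 24q to the remainder.
  leading term 1: no divisor's leading term divides it; move -2 to the remainder.
  remainder 7q^3 - 29q^2 + 24q - 2 ≠ 0; add k_3 = 7q^3 - 29q^2 + 24q - 2 to the basis.

S(f_1,k_3): lcm = pq^3. S = 8/7pq^2 - 24/7pq + 2/7p - 2q^2.
  leading term pq^2: subtract (4/7q)·f_1 from 8/7pq^2 - 24/7pq + 2/7p - 2q^2 → 2/7p - 2q^2 + 16/7q
  leading term p: subtract (2/7)·f_2 from 2/7p - 2q^2 + 16/7q → 0
  remainder 0.

S(f_2,k_3): leading monomials are coprime, so the S-polynomial reduces to 0 (Buchberger's first criterion).
Every S-polynomial of the final basis reduces to 0, so we have a Gröbner basis.
Inter-reduce: drop elements whose leading term is divisible by another's, tail-reduce, and make monic.
Reduced Gröbner basis: {p - 7q^2 + 8q, q^3 - 29/7q^2 + 24/7q - 2/7}.
Label its elements g_1 = p - 7q^2 + 8q, g_2 = q^3 - 29/7q^2 + 24/7q - 2/7.

Reduce h = 2pq - 5p - 7q^2 + 8q - 4 modulo G:
  leading term pq: subtract (2q)·g_1 from 2pq - 5p - 7q^2 + 8q - 4 → -5p + 14q^3 - 23q^2 + 8q - 4
  leading term p: subtract (-5)·g_1 from -5p + 14q^3 - 23q^2 + 8q - 4 → 14q^3 - 58q^2 + 48q - 4
  leading term q^3: subtract (14)·g_2 from 14q^3 - 58q^2 + 48q - 4 → 0
  normal form = 0.
Since the normal form is 0, h ∈ I.

Ideal membership is decidable via reduction modulo a Gröbner basis.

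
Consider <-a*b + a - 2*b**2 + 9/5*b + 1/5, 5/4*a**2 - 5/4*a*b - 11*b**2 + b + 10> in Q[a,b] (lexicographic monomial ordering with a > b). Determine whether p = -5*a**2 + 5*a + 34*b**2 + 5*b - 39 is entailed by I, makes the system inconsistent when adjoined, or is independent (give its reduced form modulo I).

-5*a**2 + 5*a + 34*b**2 + 5*b - 39 lies in I (it reduces to 0).

First compute the reduced Gröbner basis of I by Buchberger's algorithm.
f_1 = -a*b + a - 2*b**2 + 9/5*b + 1/5, LT = a*b.
f_2 = 5/4*a**2 - 5/4*a*b - 11*b**2 + b + 10, LT = a**2.

S(f_1,f_2): lcm = a**2*b. S = -a**2 + 3*a*b**2 - 9/5*a*b - 1/5*a + 44/5*b**3 - 4/5*b**2 - 8*b.
  leading term a**2: subtract (-4/5)·f_2 from -a**2 + 3*a*b**2 - 9/5*a*b - 1/5*a + 44/5*b**3 - 4/5*b**2 - 8*b → 3*a*b**2 - 14/5*a*b - 1/5*a + 44/5*b**3 - 48/5*b**2 - 36/5*b + 8
  leading term a*b**2: subtract (-3*b)·f_1 from 3*a*b**2 - 14/5*a*b - 1/5*a + 44/5*b**3 - 48/5*b**2 - 36/5*b + 8 → 1/5*a*b - 1/5*a + 14/5*b**3 - 21/5*b**2 - 33/5*b + 8
  leading term a*b: subtract (-1/5)·f_1 from 1/5*a*b - 1/5*a + 14/5*b**3 - 21/5*b**2 - 33/5*b + 8 → 14/5*b**3 - 23/5*b**2 - 156/25*b + 201/25
  leading term b**3: no divisor's leading term divides it; move 14/5*b**3 to the remainder.
  leading term b**2: no divisor's leading term divides it; move -23/5*b**2 to the remainder.
  leading term b: no divisor's leading term divides it; move -156/25*b to the remainder.
  leading term 1: no divisor's leading term divides it; move 201/25 to the remainder.
  remainder 14/5*b**3 - 23/5*b**2 - 156/25*b + 201/25 ≠ 0; add h_3 = 14/5*b**3 - 23/5*b**2 - 156/25*b + 201/25 to the basis.

The other S-polynomials (S(f_1,h_3), S(f_2,h_3)) all reduce to 0 modulo the current basis, so we have a Gröbner basis.
Inter-reduce: drop elements whose leading term is divisible by another's, tail-reduce, and make monic.
Reduced Gröbner basis: {a**2 - a - 34/5*b**2 - b + 39/5, a*b - a + 2*b**2 - 9/5*b - 1/5, b**3 - 23/14*b**2 - 78/35*b + 201/70}.
Label its elements g_1 = a**2 - a - 34/5*b**2 - b + 39/5, g_2 = a*b - a + 2*b**2 - 9/5*b - 1/5, g_3 = b**3 - 23/14*b**2 - 78/35*b + 201/70.

Reduce p = -5*a**2 + 5*a + 34*b**2 + 5*b - 39 modulo G:
  leading term a**2: subtract (-5)·g_1 from -5*a**2 + 5*a + 34*b**2 + 5*b - 39 → 0
  normal form = 0.
Since the normal form is 0, p ∈ I.

Ideal membership is decidable via reduction modulo a Gröbner basis.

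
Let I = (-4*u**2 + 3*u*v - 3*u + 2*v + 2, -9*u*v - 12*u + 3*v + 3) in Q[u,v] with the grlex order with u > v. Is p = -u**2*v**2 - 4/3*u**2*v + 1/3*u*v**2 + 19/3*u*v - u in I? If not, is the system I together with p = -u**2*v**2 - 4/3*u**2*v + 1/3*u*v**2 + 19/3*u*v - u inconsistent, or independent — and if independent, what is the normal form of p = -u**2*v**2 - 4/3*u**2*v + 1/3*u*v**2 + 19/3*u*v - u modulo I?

First compute the reduced Gröbner basis of I by Buchberger's algorithm.
f_1 = -4*u**2 + 3*u*v - 3*u + 2*v + 2, LT = u**2.
f_2 = -9*u*v - 12*u + 3*v + 3, LT = u*v.

S(f_1,f_2): lcm = u**2*v. S = -3/4*u*v**2 - 4/3*u**2 + 13/12*u*v - 1/2*v**2 + 1/3*u - 1/2*v.
  reduce S modulo (f_1, f_2):
  remainder -3/4*v**2 - 1/9*u - 19/18*v - 11/36 ≠ 0; add h_3 = -3/4*v**2 - 1/9*u - 19/18*v - 11/36 to the basis.

The other S-polynomials (S(f_1,h_3), S(f_2,h_3)) all reduce to 0 modulo the current basis, so we have a Gröbner basis.
Inter-reduce: drop elements whose leading term is divisible by another's, tail-reduce, and make monic.
Reduced Gröbner basis: {u**2 + 7/4*u - 3/4*v - 3/4, u*v + 4/3*u - 1/3*v - 1/3, v**2 + 4/27*u + 38/27*v + 11/27}.
Label its elements g_1 = u**2 + 7/4*u - 3/4*v - 3/4, g_2 = u*v + 4/3*u - 1/3*v - 1/3, g_3 = v**2 + 4/27*u + 38/27*v + 11/27.

Reduce p = -u**2*v**2 - 4/3*u**2*v + 1/3*u*v**2 + 19/3*u*v - u modulo G:
  leading term u**2*v**2: subtract (-v**2)·g_1 from -u**2*v**2 - 4/3*u**2*v + 1/3*u*v**2 + 19/3*u*v - u → -4/3*u**2*v + 25/12*u*v**2 - 3/4*v**3 + 19/3*u*v - 3/4*v**2 - u
  leading term u**2*v: subtract (-4/3*v)·g_1 from -4/3*u**2*v + 25/12*u*v**2 - 3/4*v**3 + 19/3*u*v - 3/4*v**2 - u → 25/12*u*v**2 - 3/4*v**3 + 26/3*u*v - 7/4*v**2 - u - v
  leading term u*v**2: subtract (25/12*v)·g_2 from 25/12*u*v**2 - 3/4*v**3 + 26/3*u*v - 7/4*v**2 - u - v → -3/4*v**3 + 53/9*u*v - 19/18*v**2 - u - 11/36*v
  leading term v**3: subtract (-3/4*v)·g_3 from -3/4*v**3 + 53/9*u*v - 19/18*v**2 - u - 11/36*v → 6*u*v - u
  leading term u*v: subtract (6)·g_2 from 6*u*v - u → -9*u + 2*v + 2
  leading term u: no divisor's leading term divides it; move -9*u to the remainder.
  leading term v: no divisor's leading term divides it; move 2*v to the remainder.
  leading term 1: no divisor's leading term divides it; move 2 to the remainder.
  normal form = -9*u + 2*v + 2.
The normal form is nonzero, so p ∉ I. Since p minus its normal form lies in I, I + (p) = I + (r) where r = -9*u + 2*v + 2; decide whether this ideal is the whole ring.
Run Buchberger on G together with r (pairs among the g_i already reduce to 0 since G is a Gröbner basis):
g_1 = u**2 + 7/4*u - 3/4*v - 3/4, LT = u**2.
g_2 = u*v + 4/3*u - 1/3*v - 1/3, LT = u*v.
g_3 = v**2 + 4/27*u + 38/27*v + 11/27, LT = v**2.
r = -9*u + 2*v + 2, LT = u.

S(g_1,r): lcm = u**2. S = 2/9*u*v + 71/36*u - 3/4*v - 3/4.
  reduce S modulo (g_1, g_2, g_3, r):
  remainder -295/972*v - 295/972 ≠ 0; add m_5 = -295/972*v - 295/972 to the basis.

The other S-polynomials (S(g_1,g_2), S(g_1,g_3), S(g_2,g_3), S(g_2,r), S(g_3,r), S(g_1,m_5), S(g_2,m_5), S(g_3,m_5), S(r,m_5)) all reduce to 0 modulo the current basis, so we have a Gröbner basis.
Inter-reduce: drop elements whose leading term is divisible by another's, tail-reduce, and make monic.
Reduced Gröbner basis: {u, v + 1}.
The reduced Gröbner basis of I + (p) is {u, v + 1} ≠ {1}, a proper ideal, so the enlarged system stays consistent: p is independent of I, with normal form -9*u + 2*v + 2.

The remainder on division by a Gröbner basis is unique — it is the normal form.

-u**2*v**2 - 4/3*u**2*v + 1/3*u*v**2 + 19/3*u*v - u is independent of I; its normal form modulo I is -9*u + 2*v + 2.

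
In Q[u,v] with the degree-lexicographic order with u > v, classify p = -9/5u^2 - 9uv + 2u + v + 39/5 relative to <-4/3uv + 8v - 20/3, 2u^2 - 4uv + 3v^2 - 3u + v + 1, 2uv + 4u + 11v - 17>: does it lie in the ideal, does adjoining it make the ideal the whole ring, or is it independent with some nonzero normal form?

First compute the reduced Gröbner basis of I by Buchberger's algorithm.
f_1 = -4/3uv + 8v - 20/3, LT = uv.
f_2 = 2u^2 - 4uv + 3v^2 - 3u + v + 1, LT = u^2.
f_3 = 2uv + 4u + 11v - 17, LT = uv.

S(f_1,f_2): lcm = u^2v. S = 2uv^2 - 3/2v^3 - 9/2uv - 1/2v^2 + 5u - 1/2v.
  leading term uv^2: subtract (-3/2v)·f_1 from 2uv^2 - 3/2v^3 - 9/2uv - 1/2v^2 + 5u - 1/2v → -3/2v^3 - 9/2uv + 23/2v^2 + 5u - 21/2v
  leading term v^3: no divisor's leading term divides it; move -3/2v^3 to the remainder.
  leading term uv: subtract (27/8)·f_1 from -9/2uv + 23/2v^2 + 5u - 21/2v → 23/2v^2 + 5u - 75/2v + 45/2
  leading term v^2: no divisor's leading term divides it; move 23/2v^2 to the remainder.
  leading term u: no divisor's leading term divides it; move 5u to the remainder.
  leading term v: no divisor's leading term divides it; move -75/2v to the remainder.
  leading term 1: no divisor's leading term divides it; move 45/2 to the remainder.
  remainder -3/2v^3 + 23/2v^2 + 5u - 75/2v + 45/2 ≠ 0; add h_4 = -3/2v^3 + 23/2v^2 + 5u - 75/2v + 45/2 to the basis.

S(f_1,f_3): lcm = uv. S = -2u - 23/2v + 27/2.
  leading term u: no divisor's leading term divides it; move -2u to the remainder.
  leading term v: no divisor's leading term divides it; move -23/2v to the remainder.
  leading term 1: no divisor's leading term divides it; move 27/2 to the remainder.
  remainder -2u - 23/2v + 27/2 ≠ 0; add h_5 = -2u - 23/2v + 27/2 to the basis.

S(f_2,f_3): lcm = u^2v. S = -2uv^2 + 3/2v^3 - 2u^2 - 7uv + 1/2v^2 + 17/2u + 1/2v.
  leading term uv^2: subtract (3/2v)·f_1 from -2uv^2 + 3/2v^3 - 2u^2 - 7uv + 1/2v^2 + 17/2u + 1/2v → 3/2v^3 - 2u^2 - 7uv - 23/2v^2 + 17/2u + 21/2v
  leading term v^3: subtract (-1)·h_4 from 3/2v^3 - 2u^2 - 7uv - 23/2v^2 + 17/2u + 21/2v → -2u^2 - 7uv + 27/2u - 27v + 45/2
  leading term u^2: subtract (-1)·f_2 from -2u^2 - 7uv + 27/2u - 27v + 45/2 → -11uv + 3v^2 + 21/2u - 26v + 47/2
  leading term uv: subtract (33/4)·f_1 from -11uv + 3v^2 + 21/2u - 26v + 47/2 → 3v^2 + 21/2u - 92v + 157/2
  leading term v^2: no divisor's leading term divides it; move 3v^2 to the remainder.
  leading term u: subtract (-21/4)·h_5 from 21/2u - 92v + 157/2 → -1219/8v + 1195/8
  leading term v: no divisor's leading term divides it; move -1219/8v to the remainder.
  leading term 1: no divisor's leading term divides it; move 1195/8 to the remainder.
  remainder 3v^2 - 1219/8v + 1195/8 ≠ 0; add h_6 = 3v^2 - 1219/8v + 1195/8 to the basis.

S(f_3,h_4): lcm = uv^3. S = 29/3uv^2 + 11/2v^3 + 10/3u^2 - 25uv - 17/2v^2 + 15u.
  leading term uv^2: subtract (-29/4v)·f_1 from 29/3uv^2 + 11/2v^3 + 10/3u^2 - 25uv - 17/2v^2 + 15u → 11/2v^3 + 10/3u^2 - 25uv + 99/2v^2 + 15u - 145/3v
  leading term v^3: subtract (-11/3)·h_4 from 11/2v^3 + 10/3u^2 - 25uv + 99/2v^2 + 15u - 145/3v → 10/3u^2 - 25uv + 275/3v^2 + 100/3u - 1115/6v + 165/2
  leading term u^2: subtract (5/3)·f_2 from 10/3u^2 - 25uv + 275/3v^2 + 100/3u - 1115/6v + 165/2 → -55/3uv + 260/3v^2 + 115/3u - 375/2v + 485/6
  leading term uv: subtract (55/4)·f_1 from -55/3uv + 260/3v^2 + 115/3u - 375/2v + 485/6 → 260/3v^2 + 115/3u - 595/2v + 345/2
  leading term v^2: subtract (260/9)·h_6 from 260/3v^2 + 115/3u - 595/2v + 345/2 → 115/3u + 36940/9v - 37285/9
  leading term u: subtract (-115/6)·h_5 from 115/3u + 36940/9v - 37285/9 → 139825/36v - 139825/36
  leading term v: no divisor's leading term divides it; move 139825/36v to the remainder.
  leading term 1: no divisor's leading term divides it; move -139825/36 to the remainder.
  remainder 139825/36v - 139825/36 ≠ 0; add h_7 = 139825/36v - 139825/36 to the basis.

The other S-polynomials (S(f_1,h_4), S(f_2,h_4), S(f_1,h_5), S(f_2,h_5), S(f_3,h_5), S(h_4,h_5), S(f_1,h_6), S(f_2,h_6), S(f_3,h_6), S(h_4,h_6), S(h_5,h_6), S(f_1,h_7), S(f_2,h_7), S(f_3,h_7), S(h_4,h_7), S(h_5,h_7), S(h_6,h_7)) all reduce to 0 modulo the current basis, so we have a Gröbner basis.
Inter-reduce: drop elements whose leading term is divisible by another's, tail-reduce, and make monic.
Reduced Gröbner basis: {u - 1, v - 1}.
Label its elements g_1 = u - 1, g_2 = v - 1.

Reduce p = -9/5u^2 - 9uv + 2u + v + 39/5 modulo G:
  leading term u^2: subtract (-9/5u)·g_1 from -9/5u^2 - 9uv + 2u + v + 39/5 → -9uv + 1/5u + v + 39/5
  leading term uv: subtract (-9v)·g_1 from -9uv + 1/5u + v + 39/5 → 1/5u - 8v + 39/5
  leading term u: subtract (1/5)·g_1 from 1/5u - 8v + 39/5 → -8v + 8
  leading term v: subtract (-8)·g_2 from -8v + 8 → 0
  normal form = 0.
Since the normal form is 0, p ∈ I.

-9/5u^2 - 9uv + 2u + v + 39/5 lies in I (it reduces to 0).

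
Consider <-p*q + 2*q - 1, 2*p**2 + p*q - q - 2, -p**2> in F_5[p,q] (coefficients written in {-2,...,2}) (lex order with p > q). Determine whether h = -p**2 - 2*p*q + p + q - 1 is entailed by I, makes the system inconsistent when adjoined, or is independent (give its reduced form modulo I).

First compute the reduced Gröbner basis of I by Buchberger's algorithm.
f_1 = -p*q + 2*q - 1, LT = p*q.
f_2 = 2*p**2 + p*q - q - 2, LT = p**2.
f_3 = -p**2, LT = p**2.

S(f_1,f_2): lcm = p**2*q. S = 2*p*q**2 - 2*p*q + p - 2*q**2 + q.
  reduce S modulo (f_1, f_2, f_3):
  remainder p + 2*q**2 + 2 ≠ 0; add k_4 = p + 2*q**2 + 2 to the basis.

S(f_1,f_3): lcm = p**2*q. S = -2*p*q + p.
  reduce S modulo (f_1, f_2, f_3, k_4):
  remainder -2*q**2 + q ≠ 0; add k_5 = -2*q**2 + q to the basis.

S(f_2,f_3): lcm = p**2. S = -2*p*q + 2*q - 1.
  reduce S modulo (f_1, f_2, f_3, k_4, k_5):
  remainder -2*q + 1 ≠ 0; add k_6 = -2*q + 1 to the basis.

The other S-polynomials (S(f_1,k_4), S(f_2,k_4), S(f_3,k_4), S(f_1,k_5), S(f_2,k_5), S(f_3,k_5), S(k_4,k_5), S(f_1,k_6), S(f_2,k_6), S(f_3,k_6), S(k_4,k_6), S(k_5,k_6)) all reduce to 0 modulo the current basis, so we have a Gröbner basis.
Inter-reduce: drop elements whose leading term is divisible by another's, tail-reduce, and make monic.
Reduced Gröbner basis: {p, q + 2}.
Label its elements g_1 = p, g_2 = q + 2.

Reduce h = -p**2 - 2*p*q + p + q - 1 modulo G:
  leading term p**2: subtract (-p)·g_1 from -p**2 - 2*p*q + p + q - 1 → -2*p*q + p + q - 1
  leading term p*q: subtract (-2*q)·g_1 from -2*p*q + p + q - 1 → p + q - 1
  leading term p: subtract (1)·g_1 from p + q - 1 → q - 1
  leading term q: subtract (1)·g_2 from q - 1 → 2
  leading term 1: no divisor's leading term divides it; move 2 to the remainder.
  normal form = 2.
The normal form is nonzero, so h ∉ I. Since h minus its normal form lies in I, I + (h) = I + (r) where r = 2; decide whether this ideal is the whole ring.
Here r = 2 is a nonzero constant, hence a unit: 1 ∈ I + (h), the Gröbner basis of I + (h) is {1}, and the enlarged system has no common solution — adjoining h is inconsistent.

Adjoining -p**2 - 2*p*q + p + q - 1 makes the ideal the whole ring: the system is inconsistent.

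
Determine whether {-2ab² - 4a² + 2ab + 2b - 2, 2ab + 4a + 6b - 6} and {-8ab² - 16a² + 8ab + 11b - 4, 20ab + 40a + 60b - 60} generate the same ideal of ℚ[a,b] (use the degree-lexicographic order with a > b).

No, the ideals differ.

Two ideals are equal iff their reduced Gröbner bases coincide (the reduced basis is unique for a fixed ordering).
Buchberger on the first generating set:
f_1 = -2ab² - 4a² + 2ab + 2b - 2, LT = ab².
f_2 = 2ab + 4a + 6b - 6, LT = ab.

S(f_1,f_2): lcm = ab². S = 2a² - 3ab - 3b² + 2b + 1.
  leading term a²: no divisor's leading term divides it; move 2a² to the remainder.
  leading term ab: subtract (-3/2)·f_2 from -3ab - 3b² + 2b + 1 → -3b² + 6a + 11b - 8
  leading term b²: no divisor's leading term divides it; move -3b² to the remainder.
  leading term a: no divisor's leading term divides it; move 6a to the remainder.
  leading term b: no divisor's leading term divides it; move 11b to the remainder.
  leading term 1: no divisor's leading term divides it; move -8 to the remainder.
  remainder 2a² - 3b² + 6a + 11b - 8 ≠ 0; add g_3 = 2a² - 3b² + 6a + 11b - 8 to the basis.

S(f_1,g_3): lcm = a²b². S = 3/2b⁴ + 2a³ - a²b - 3ab² - 11/2b³ - ab + 4b² + a.
  leading term b⁴: no divisor's leading term divides it; move 3/2b⁴ to the remainder.
  leading term a³: subtract (a)·g_3 from 2a³ - a²b - 3ab² - 11/2b³ - ab + 4b² + a → -a²b - 11/2b³ - 6a² - 12ab + 4b² + 9a
  leading term a²b: subtract (-½a)·f_2 from -a²b - 11/2b³ - 6a² - 12ab + 4b² + 9a → -11/2b³ - 4a² - 9ab + 4b² + 6a
  leading term b³: no divisor's leading term divides it; move -11/2b³ to the remainder.
  leading term a²: subtract (-2)·g_3 from -4a² - 9ab + 4b² + 6a → -9ab - 2b² + 18a + 22b - 16
  leading term ab: subtract (-9/2)·f_2 from -9ab - 2b² + 18a + 22b - 16 → -2b² + 36a + 49b - 43
  leading term b²: no divisor's leading term divides it; move -2b² to the remainder.
  leading term a: no divisor's leading term divides it; move 36a to the remainder.
  leading term b: no divisor's leading term divides it; move 49b to the remainder.
  leading term 1: no divisor's leading term divides it; move -43 to the remainder.
  remainder 3/2b⁴ - 11/2b³ - 2b² + 36a + 49b - 43 ≠ 0; add g_4 = 3/2b⁴ - 11/2b³ - 2b² + 36a + 49b - 43 to the basis.

S(f_2,g_3): lcm = a²b. S = 3/2b³ + 2a² - 11/2b² - 3a + 4b.
  leading term b³: no divisor's leading term divides it; move 3/2b³ to the remainder.
  leading term a²: subtract (1)·g_3 from 2a² - 11/2b² - 3a + 4b → -5/2b² - 9a - 7b + 8
  leading term b²: no divisor's leading term divides it; move -5/2b² to the remainder.
  leading term a: no divisor's leading term divides it; move -9a to the remainder.
  leading term b: no divisor's leading term divides it; move -7b to the remainder.
  leading term 1: no divisor's leading term divides it; move 8 to the remainder.
  remainder 3/2b³ - 5/2b² - 9a - 7b + 8 ≠ 0; add g_5 = 3/2b³ - 5/2b² - 9a - 7b + 8 to the basis.

The other S-polynomials (S(f_1,g_4), S(f_2,g_4), S(g_3,g_4), S(f_1,g_5), S(f_2,g_5), S(g_3,g_5), S(g_4,g_5)) all reduce to 0 modulo the current basis, so we have a Gröbner basis.
Inter-reduce: drop elements whose leading term is divisible by another's, tail-reduce, and make monic.
Reduced Gröbner basis: {b³ - 5/3b² - 6a - 14/3b + 16/3, a² - 3/2b² + 3a + 11/2b - 4, ab + 2a + 3b - 3}.

Buchberger on the second generating set:
h_1 = -8ab² - 16a² + 8ab + 11b - 4, LT = ab².
h_2 = 20ab + 40a + 60b - 60, LT = ab.

S(h_1,h_2): lcm = ab². S = 2a² - 3ab - 3b² + 13/8b + ½.
  leading term a²: no divisor's leading term divides it; move 2a² to the remainder.
  leading term ab: subtract (-3/20)·h_2 from -3ab - 3b² + 13/8b + ½ → -3b² + 6a + 85/8b - 17/2
  leading term b²: no divisor's leading term divides it; move -3b² to the remainder.
  leading term a: no divisor's leading term divides it; move 6a to the remainder.
  leading term b: no divisor's leading term divides it; move 85/8b to the remainder.
  leading term 1: no divisor's leading term divides it; move -17/2 to the remainder.
  remainder 2a² - 3b² + 6a + 85/8b - 17/2 ≠ 0; add k_3 = 2a² - 3b² + 6a + 85/8b - 17/2 to the basis.

S(h_1,k_3): lcm = a²b². S = 3/2b⁴ + 2a³ - a²b - 3ab² - 85/16b³ - 11/8ab + 17/4b² + ½a.
  leading term b⁴: no divisor's leading term divides it; move 3/2b⁴ to the remainder.
  leading term a³: subtract (a)·k_3 from 2a³ - a²b - 3ab² - 85/16b³ - 11/8ab + 17/4b² + ½a → -a²b - 85/16b³ - 6a² - 12ab + 17/4b² + 9a
  leading term a²b: subtract (-1/20a)·h_2 from -a²b - 85/16b³ - 6a² - 12ab + 17/4b² + 9a → -85/16b³ - 4a² - 9ab + 17/4b² + 6a
  leading term b³: no divisor's leading term divides it; move -85/16b³ to the remainder.
  leading term a²: subtract (-2)·k_3 from -4a² - 9ab + 17/4b² + 6a → -9ab - 7/4b² + 18a + 85/4b - 17
  leading term ab: subtract (-9/20)·h_2 from -9ab - 7/4b² + 18a + 85/4b - 17 → -7/4b² + 36a + 193/4b - 44
  leading term b²: no divisor's leading term divides it; move -7/4b² to the remainder.
  leading term a: no divisor's leading term divides it; move 36a to the remainder.
  leading term b: no divisor's leading term divides it; move 193/4b to the remainder.
  leading term 1: no divisor's leading term divides it; move -44 to the remainder.
  remainder 3/2b⁴ - 85/16b³ - 7/4b² + 36a + 193/4b - 44 ≠ 0; add k_4 = 3/2b⁴ - 85/16b³ - 7/4b² + 36a + 193/4b - 44 to the basis.

S(h_2,k_3): lcm = a²b. S = 3/2b³ + 2a² - 85/16b² - 3a + 17/4b.
  leading term b³: no divisor's leading term divides it; move 3/2b³ to the remainder.
  leading term a²: subtract (1)·k_3 from 2a² - 85/16b² - 3a + 17/4b → -37/16b² - 9a - 51/8b + 17/2
  leading term b²: no divisor's leading term divides it; move -37/16b² to the remainder.
  leading term a: no divisor's leading term divides it; move -9a to the remainder.
  leading term b: no divisor's leading term divides it; move -51/8b to the remainder.
  leading term 1: no divisor's leading term divides it; move 17/2 to the remainder.
  remainder 3/2b³ - 37/16b² - 9a - 51/8b + 17/2 ≠ 0; add k_5 = 3/2b³ - 37/16b² - 9a - 51/8b + 17/2 to the basis.

The other S-polynomials (S(h_1,k_4), S(h_2,k_4), S(k_3,k_4), S(h_1,k_5), S(h_2,k_5), S(k_3,k_5), S(k_4,k_5)) all reduce to 0 modulo the current basis, so we have a Gröbner basis.
Inter-reduce: drop elements whose leading term is divisible by another's, tail-reduce, and make monic.
Reduced Gröbner basis: {b³ - 37/24b² - 6a - 17/4b + 17/3, a² - 3/2b² + 3a + 85/16b - 17/4, ab + 2a + 3b - 3}.

Since the reduced bases disagree, the two ideals are not the same.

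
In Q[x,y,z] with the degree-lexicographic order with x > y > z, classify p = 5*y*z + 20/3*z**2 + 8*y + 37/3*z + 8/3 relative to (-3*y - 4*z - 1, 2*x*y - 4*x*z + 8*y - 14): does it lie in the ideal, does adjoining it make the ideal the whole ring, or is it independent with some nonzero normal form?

First compute the reduced Gröbner basis of I by Buchberger's algorithm.
f_1 = -3*y - 4*z - 1, LT = y.
f_2 = 2*x*y - 4*x*z + 8*y - 14, LT = x*y.

S(f_1,f_2): lcm = x*y. S = 10/3*x*z + 1/3*x - 4*y + 7.
  leading term x*z: no divisor's leading term divides it; move 10/3*x*z to the remainder.
  leading term x: no divisor's leading term divides it; move 1/3*x to the remainder.
  leading term y: subtract (4/3)·f_1 from -4*y + 7 → 16/3*z + 25/3
  leading term z: no divisor's leading term divides it; move 16/3*z to the remainder.
  leading term 1: no divisor's leading term divides it; move 25/3 to the remainder.
  remainder 10/3*x*z + 1/3*x + 16/3*z + 25/3 ≠ 0; add h_3 = 10/3*x*z + 1/3*x + 16/3*z + 25/3 to the basis.

S(f_1,h_3): leading monomials are coprime, so the S-polynomial reduces to 0 (Buchberger's first criterion).
S(f_2,h_3): lcm = x*y*z. S = -2*x*z**2 - 1/10*x*y + 12/5*y*z - 5/2*y - 7*z.
  leading term x*z**2: subtract (-3/5*z)·h_3 from -2*x*z**2 - 1/10*x*y + 12/5*y*z - 5/2*y - 7*z → -1/10*x*y + 1/5*x*z + 12/5*y*z + 16/5*z**2 - 5/2*y - 2*z
  leading term x*y: subtract (1/30*x)·f_1 from -1/10*x*y + 1/5*x*z + 12/5*y*z + 16/5*z**2 - 5/2*y - 2*z → 1/3*x*z + 12/5*y*z + 16/5*z**2 + 1/30*x - 5/2*y - 2*z
  leading term x*z: subtract (1/10)·h_3 from 1/3*x*z + 12/5*y*z + 16/5*z**2 + 1/30*x - 5/2*y - 2*z → 12/5*y*z + 16/5*z**2 - 5/2*y - 38/15*z - 5/6
  leading term y*z: subtract (-4/5*z)·f_1 from 12/5*y*z + 16/5*z**2 - 5/2*y - 38/15*z - 5/6 → -5/2*y - 10/3*z - 5/6
  leading term y: subtract (5/6)·f_1 from -5/2*y - 10/3*z - 5/6 → 0
  remainder 0.

Every S-polynomial of the final basis reduces to 0, so we have a Gröbner basis.
Inter-reduce: drop elements whose leading term is divisible by another's, tail-reduce, and make monic.
Reduced Gröbner basis: {x*z + 1/10*x + 8/5*z + 5/2, y + 4/3*z + 1/3}.
Label its elements g_1 = x*z + 1/10*x + 8/5*z + 5/2, g_2 = y + 4/3*z + 1/3.

Reduce p = 5*y*z + 20/3*z**2 + 8*y + 37/3*z + 8/3 modulo G:
  leading term y*z: subtract (5*z)·g_2 from 5*y*z + 20/3*z**2 + 8*y + 37/3*z + 8/3 → 8*y + 32/3*z + 8/3
  leading term y: subtract (8)·g_2 from 8*y + 32/3*z + 8/3 → 0
  normal form = 0.
Since the normal form is 0, p ∈ I.

5*y*z + 20/3*z**2 + 8*y + 37/3*z + 8/3 lies in I (it reduces to 0).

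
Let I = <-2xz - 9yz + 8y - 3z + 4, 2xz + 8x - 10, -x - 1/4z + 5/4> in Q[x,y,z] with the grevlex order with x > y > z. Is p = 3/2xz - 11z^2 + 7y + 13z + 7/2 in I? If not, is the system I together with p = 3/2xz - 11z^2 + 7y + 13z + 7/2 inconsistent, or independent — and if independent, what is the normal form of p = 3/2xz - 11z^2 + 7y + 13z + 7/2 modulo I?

First compute the reduced Gröbner basis of I by Buchberger's algorithm.
f_1 = -2xz - 9yz + 8y - 3z + 4, LT = xz.
f_2 = 2xz + 8x - 10, LT = xz.
f_3 = -x - 1/4z + 5/4, LT = x.

S(f_1,f_2): lcm = xz. S = 9/2yz - 4x - 4y + 3/2z + 3.
  leading term yz: no divisor's leading term divides it; move 9/2yz to the remainder.
  leading term x: subtract (4)·f_3 from -4x - 4y + 3/2z + 3 → -4y + 5/2z - 2
  leading term y: no divisor's leading term divides it; move -4y to the remainder.
  leading term z: no divisor's leading term divides it; move 5/2z to the remainder.
  leading term 1: no divisor's leading term divides it; move -2 to the remainder.
  remainder 9/2yz - 4y + 5/2z - 2 ≠ 0; add h_4 = 9/2yz - 4y + 5/2z - 2 to the basis.

S(f_1,f_3): lcm = xz. S = 9/2yz - 1/4z^2 - 4y + 11/4z - 2.
  leading term yz: subtract (1)·h_4 from 9/2yz - 1/4z^2 - 4y + 11/4z - 2 → -1/4z^2 + 1/4z
  leading term z^2: no divisor's leading term divides it; move -1/4z^2 to the remainder.
  leading term z: no divisor's leading term divides it; move 1/4z to the remainder.
  remainder -1/4z^2 + 1/4z ≠ 0; add h_5 = -1/4z^2 + 1/4z to the basis.

S(f_2,f_3): lcm = xz. S = -1/4z^2 + 4x + 5/4z - 5.
  leading term z^2: subtract (1)·h_5 from -1/4z^2 + 4x + 5/4z - 5 → 4x + z - 5
  leading term x: subtract (-4)·f_3 from 4x + z - 5 → 0
  remainder 0.

S(f_1,h_4): lcm = xyz. S = 9/2y^2z + 8/9xy - 4y^2 - 5/9xz + 3/2yz + 4/9x - 2y.
  leading term y^2z: subtract (y)·h_4 from 9/2y^2z + 8/9xy - 4y^2 - 5/9xz + 3/2yz + 4/9x - 2y → 8/9xy - 5/9xz - yz + 4/9x
  leading term xy: subtract (-8/9y)·f_3 from 8/9xy - 5/9xz - yz + 4/9x → -5/9xz - 11/9yz + 4/9x + 10/9y
  leading term xz: subtract (5/18)·f_1 from -5/9xz - 11/9yz + 4/9x + 10/9y → 23/18yz + 4/9x - 10/9y + 5/6z - 10/9
  leading term yz: subtract (23/81)·h_4 from 23/18yz + 4/9x - 10/9y + 5/6z - 10/9 → 4/9x + 2/81y + 10/81z - 44/81
  leading term x: subtract (-4/9)·f_3 from 4/9x + 2/81y + 10/81z - 44/81 → 2/81y + 1/81z + 1/81
  leading term y: no divisor's leading term divides it; move 2/81y to the remainder.
  leading term z: no divisor's leading term divides it; move 1/81z to the remainder.
  leading term 1: no divisor's leading term divides it; move 1/81 to the remainder.
  remainder 2/81y + 1/81z + 1/81 ≠ 0; add h_6 = 2/81y + 1/81z + 1/81 to the basis.

S(f_2,h_4): lcm = xyz. S = 44/9xy - 5/9xz + 4/9x - 5y.
  leading term xy: subtract (-44/9y)·f_3 from 44/9xy - 5/9xz + 4/9x - 5y → -5/9xz - 11/9yz + 4/9x + 10/9y
  leading term xz: subtract (5/18)·f_1 from -5/9xz - 11/9yz + 4/9x + 10/9y → 23/18yz + 4/9x - 10/9y + 5/6z - 10/9
  leading term yz: subtract (23/81)·h_4 from 23/18yz + 4/9x - 10/9y + 5/6z - 10/9 → 4/9x + 2/81y + 10/81z - 44/81
  leading term x: subtract (-4/9)·f_3 from 4/9x + 2/81y + 10/81z - 44/81 → 2/81y + 1/81z + 1/81
  leading term y: subtract (1)·h_6 from 2/81y + 1/81z + 1/81 → 0
  remainder 0.

S(f_3,h_4): leading monomials are coprime, so the S-polynomial reduces to 0 (Buchberger's first criterion).
S(f_1,h_5): lcm = xz^2. S = 9/2yz^2 + xz - 4yz + 3/2z^2 - 2z.
  leading term yz^2: subtract (z)·h_4 from 9/2yz^2 + xz - 4yz + 3/2z^2 - 2z → xz - z^2
  leading term xz: subtract (-1/2)·f_1 from xz - z^2 → -9/2yz - z^2 + 4y - 3/2z + 2
  leading term yz: subtract (-1)·h_4 from -9/2yz - z^2 + 4y - 3/2z + 2 → -z^2 + z
  leading term z^2: subtract (4)·h_5 from -z^2 + z → 0
  remainder 0.

S(f_2,h_5): lcm = xz^2. S = 5xz - 5z.
  leading term xz: subtract (-5/2)·f_1 from 5xz - 5z → -45/2yz + 20y - 25/2z + 10
  leading term yz: subtract (-5)·h_4 from -45/2yz + 20y - 25/2z + 10 → 0
  remainder 0.

S(f_3,h_5): leading monomials are coprime, so the S-polynomial reduces to 0 (Buchberger's first criterion).
S(h_4,h_5): lcm = yz^2. S = 1/9yz + 5/9z^2 - 4/9z.
  leading term yz: subtract (2/81)·h_4 from 1/9yz + 5/9z^2 - 4/9z → 5/9z^2 + 8/81y - 41/81z + 4/81
  leading term z^2: subtract (-20/9)·h_5 from 5/9z^2 + 8/81y - 41/81z + 4/81 → 8/81y + 4/81z + 4/81
  leading term y: subtract (4)·h_6 from 8/81y + 4/81z + 4/81 → 0
  remainder 0.

S(f_1,h_6): leading monomials are coprime, so the S-polynomial reduces to 0 (Buchberger's first criterion).
S(f_2,h_6): leading monomials are coprime, so the S-polynomial reduces to 0 (Buchberger's first criterion).
S(f_3,h_6): leading monomials are coprime, so the S-polynomial reduces to 0 (Buchberger's first criterion).
S(h_4,h_6): lcm = yz. S = -1/2z^2 - 8/9y + 1/18z - 4/9.
  leading term z^2: subtract (2)·h_5 from -1/2z^2 - 8/9y + 1/18z - 4/9 → -8/9y - 4/9z - 4/9
  leading term y: subtract (-36)·h_6 from -8/9y - 4/9z - 4/9 → 0
  remainder 0.

S(h_5,h_6): leading monomials are coprime, so the S-polynomial reduces to 0 (Buchberger's first criterion).
Every S-polynomial of the final basis reduces to 0, so we have a Gröbner basis.
Inter-reduce: drop elements whose leading term is divisible by another's, tail-reduce, and make monic.
Reduced Gröbner basis: {z^2 - z, x + 1/4z - 5/4, y + 1/2z + 1/2}.
Label its elements g_1 = z^2 - z, g_2 = x + 1/4z - 5/4, g_3 = y + 1/2z + 1/2.

Reduce p = 3/2xz - 11z^2 + 7y + 13z + 7/2 modulo G:
  leading term xz: subtract (3/2z)·g_2 from 3/2xz - 11z^2 + 7y + 13z + 7/2 → -91/8z^2 + 7y + 119/8z + 7/2
  leading term z^2: subtract (-91/8)·g_1 from -91/8z^2 + 7y + 119/8z + 7/2 → 7y + 7/2z + 7/2
  leading term y: subtract (7)·g_3 from 7y + 7/2z + 7/2 → 0
  normal form = 0.
Since the normal form is 0, p ∈ I.

3/2xz - 11z^2 + 7y + 13z + 7/2 lies in I (it reduces to 0).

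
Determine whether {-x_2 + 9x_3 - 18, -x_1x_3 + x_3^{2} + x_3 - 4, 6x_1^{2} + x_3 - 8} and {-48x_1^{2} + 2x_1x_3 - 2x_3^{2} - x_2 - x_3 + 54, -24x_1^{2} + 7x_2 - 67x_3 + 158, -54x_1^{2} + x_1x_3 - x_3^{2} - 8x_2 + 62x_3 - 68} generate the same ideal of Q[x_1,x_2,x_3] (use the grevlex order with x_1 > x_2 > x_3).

Two ideals are equal iff their reduced Gröbner bases coincide (the reduced basis is unique for a fixed ordering).
Buchberger on the first generating set:
f_1 = -x_2 + 9x_3 - 18, LT = x_2.
f_2 = -x_1x_3 + x_3^{2} + x_3 - 4, LT = x_1x_3.
f_3 = 6x_1^{2} + x_3 - 8, LT = x_1^{2}.

S(f_2,f_3): lcm = x_1^{2}x_3. S = -x_1x_3^{2} - x_1x_3 - \tfrac{1}{6}x_3^{2} + 4x_1 + \tfrac{4}{3}x_3.
  reduce S modulo (f_1, f_2, f_3):
  remainder -x_3^{3} - \tfrac{13}{6}x_3^{2} + 4x_1 + \tfrac{13}{3}x_3 + 4 ≠ 0; add g_4 = -x_3^{3} - \tfrac{13}{6}x_3^{2} + 4x_1 + \tfrac{13}{3}x_3 + 4 to the basis.

The other S-polynomials (S(f_1,f_2), S(f_1,f_3), S(f_1,g_4), S(f_2,g_4), S(f_3,g_4)) all reduce to 0 modulo the current basis, so we have a Gröbner basis.
Inter-reduce: drop elements whose leading term is divisible by another's, tail-reduce, and make monic.
Reduced Gröbner basis: {x_3^{3} + \tfrac{13}{6}x_3^{2} - 4x_1 - \tfrac{13}{3}x_3 - 4, x_1^{2} + \tfrac{1}{6}x_3 - \tfrac{4}{3}, x_1x_3 - x_3^{2} - x_3 + 4, x_2 - 9x_3 + 18}.

Buchberger on the second generating set:
h_1 = -48x_1^{2} + 2x_1x_3 - 2x_3^{2} - x_2 - x_3 + 54, LT = x_1^{2}.
h_2 = -24x_1^{2} + 7x_2 - 67x_3 + 158, LT = x_1^{2}.
h_3 = -54x_1^{2} + x_1x_3 - x_3^{2} - 8x_2 + 62x_3 - 68, LT = x_1^{2}.

S(h_1,h_2): lcm = x_1^{2}. S = -\tfrac{1}{24}x_1x_3 + \tfrac{1}{24}x_3^{2} + \tfrac{5}{16}x_2 - \tfrac{133}{48}x_3 + \tfrac{131}{24}.
  reduce S modulo (h_1, h_2, h_3):
  remainder -\tfrac{1}{24}x_1x_3 + \tfrac{1}{24}x_3^{2} + \tfrac{5}{16}x_2 - \tfrac{133}{48}x_3 + \tfrac{131}{24} ≠ 0; add k_4 = -\tfrac{1}{24}x_1x_3 + \tfrac{1}{24}x_3^{2} + \tfrac{5}{16}x_2 - \tfrac{133}{48}x_3 + \tfrac{131}{24} to the basis.

S(h_1,h_3): lcm = x_1^{2}. S = -\tfrac{5}{216}x_1x_3 + \tfrac{5}{216}x_3^{2} - \tfrac{55}{432}x_2 + \tfrac{505}{432}x_3 - \tfrac{515}{216}.
  reduce S modulo (h_1, h_2, h_3, k_4):
  remainder -\tfrac{65}{216}x_2 + \tfrac{65}{24}x_3 - \tfrac{65}{12} ≠ 0; add k_5 = -\tfrac{65}{216}x_2 + \tfrac{65}{24}x_3 - \tfrac{65}{12} to the basis.

S(h_1,k_4): lcm = x_1^{2}x_3. S = \tfrac{23}{24}x_1x_3^{2} + \tfrac{1}{24}x_3^{3} + \tfrac{15}{2}x_1x_2 - \tfrac{133}{2}x_1x_3 + \tfrac{1}{48}x_2x_3 + \tfrac{1}{48}x_3^{2} + 131x_1 - \tfrac{9}{8}x_3.
  reduce S modulo (h_1, h_2, h_3, k_4, k_5):
  remainder x_3^{3} + \tfrac{13}{6}x_3^{2} - 4x_1 - \tfrac{13}{3}x_3 - 4 ≠ 0; add k_6 = x_3^{3} + \tfrac{13}{6}x_3^{2} - 4x_1 - \tfrac{13}{3}x_3 - 4 to the basis.

The other S-polynomials (S(h_2,h_3), S(h_2,k_4), S(h_3,k_4), S(h_1,k_5), S(h_2,k_5), S(h_3,k_5), S(k_4,k_5), S(h_1,k_6), S(h_2,k_6), S(h_3,k_6), S(k_4,k_6), S(k_5,k_6)) all reduce to 0 modulo the current basis, so we have a Gröbner basis.
Inter-reduce: drop elements whose leading term is divisible by another's, tail-reduce, and make monic.
Reduced Gröbner basis: {x_3^{3} + \tfrac{13}{6}x_3^{2} - 4x_1 - \tfrac{13}{3}x_3 - 4, x_1^{2} + \tfrac{1}{6}x_3 - \tfrac{4}{3}, x_1x_3 - x_3^{2} - x_3 + 4, x_2 - 9x_3 + 18}.

These coincide, so the ideals are equal.

Yes, the ideals are equal.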